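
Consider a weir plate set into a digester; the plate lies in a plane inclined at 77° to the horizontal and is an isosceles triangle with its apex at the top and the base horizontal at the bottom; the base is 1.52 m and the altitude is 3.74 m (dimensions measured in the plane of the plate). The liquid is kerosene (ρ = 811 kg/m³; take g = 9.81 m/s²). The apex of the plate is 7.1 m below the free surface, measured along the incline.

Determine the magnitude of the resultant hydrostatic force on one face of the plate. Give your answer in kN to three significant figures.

γ = ρg = 811 × 9.81 / 1000 = 7.95591 kN/m³.
Let θ = 77° be the plate's angle to the horizontal; measure y along the incline from where the plane meets the free surface. Vertical depth h = y·sinθ with sinθ = 0.974370.
With the apex up, the centroid sits 2h/3 = 2 × 3.74/3 = 2.49333 m below the apex, so y_c = 7.1 + 2.49333 = 9.59333 m and h_c = 9.59333 × 0.974370 = 9.34745 m.
A = ½ × 1.52 × 3.74 = 2.8424 m².
Resultant F = γ·h_c·A = 7.95591 × 9.34745 × 2.8424 = 211.382 kN.

F ≈ 211 kN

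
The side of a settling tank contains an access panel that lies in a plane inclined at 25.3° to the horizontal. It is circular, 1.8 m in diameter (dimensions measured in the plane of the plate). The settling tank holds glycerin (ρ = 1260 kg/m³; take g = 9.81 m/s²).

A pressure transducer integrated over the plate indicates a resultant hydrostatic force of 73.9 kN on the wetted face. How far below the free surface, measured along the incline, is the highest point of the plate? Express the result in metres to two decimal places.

γ = ρg = 1260 × 9.81 / 1000 = 12.3606 kN/m³.
A = π(0.9)² = 2.54469 m².
From F = γ·h_c·A, the centroid depth is h_c = 73.9/(12.3606 × 2.54469) = 2.34947 m.
Let θ = 25.3° be the plate's angle to the horizontal; measure y along the incline from where the plane meets the free surface. Vertical depth h = y·sinθ with sinθ = 0.427358.
Along the incline, y_c = h_c/sinθ = 2.34947/0.427358 = 5.49766 m.
The centroid is at the centre, 0.9 m below the top of the plate, so the highest point sits at y_top = 5.49766 − 0.9 = 4.59766 m along the incline.

y_top ≈ 4.60 m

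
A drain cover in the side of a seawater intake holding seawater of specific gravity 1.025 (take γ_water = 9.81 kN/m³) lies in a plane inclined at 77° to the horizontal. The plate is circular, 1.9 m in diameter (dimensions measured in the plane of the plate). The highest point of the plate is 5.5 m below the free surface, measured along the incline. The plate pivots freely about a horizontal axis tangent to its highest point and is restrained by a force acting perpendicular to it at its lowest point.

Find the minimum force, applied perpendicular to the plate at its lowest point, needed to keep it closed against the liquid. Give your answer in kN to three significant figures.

P ≈ 92.9 kN

γ = 1.025 × 9.81 = 10.05525 kN/m³.
Let θ = 77° be the plate's angle to the horizontal; measure y along the incline from where the plane meets the free surface. Vertical depth h = y·sinθ with sinθ = 0.974370.
The centroid is at the centre, 0.95 m below the top of the plate, so y_c = 5.5 + 0.95 = 6.45 m and h_c = 6.45 × 0.974370 = 6.28469 m.
A = π(0.95)² = 2.83529 m².
Resultant F = γ·h_c·A = 10.05525 × 6.28469 × 2.83529 = 179.174 kN.
I_c = πr⁴/4 = π × 0.95⁴/4 = 0.639712 m⁴.
Centre of pressure: y_p = y_c + I_c/(y_c·A) = 6.45 + 0.639712/(6.45 × 2.83529) = 6.45 + 0.0349806 = 6.48498 m along the plane.
The resultant acts 0.95 + 0.0349806 = 0.984981 m (along the plate) below the hinge at the top edge, so the moment about the hinge is M = F × 0.984981 = 179.174 × 0.984981 = 176.483 kN·m.
A normal force at the bottom, 1.9 m from the hinge, must supply this moment: P = 176.483/1.9 = 92.8858 kN.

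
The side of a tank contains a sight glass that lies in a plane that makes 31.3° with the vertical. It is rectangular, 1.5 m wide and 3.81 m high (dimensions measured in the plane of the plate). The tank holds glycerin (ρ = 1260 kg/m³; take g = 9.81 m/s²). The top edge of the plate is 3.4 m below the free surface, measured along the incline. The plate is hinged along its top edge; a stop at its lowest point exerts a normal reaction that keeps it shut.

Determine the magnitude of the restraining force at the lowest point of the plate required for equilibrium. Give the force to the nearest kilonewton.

P ≈ 179 kN

γ = ρg = 1260 × 9.81 / 1000 = 12.3606 kN/m³.
The plate makes 31.3° with the vertical, i.e. θ = 90° − 31.3° = 58.7° to the horizontal. Measuring y along the incline from the free-surface line, vertical depth h = y·sinθ with sinθ = 0.854459.
The centroid lies 3.81/2 = 1.905 m below the top edge, so y_c = 3.4 + 1.905 = 5.305 m and h_c = 5.305 × 0.854459 = 4.5329 m.
A = 1.5 × 3.81 = 5.715 m².
Resultant F = γ·h_c·A = 12.3606 × 4.5329 × 5.715 = 320.208 kN.
I_c = b·h³/12 = 1.5 × 3.81³/12 = 6.91329 m⁴.
Centre of pressure: y_p = y_c + I_c/(y_c·A) = 5.305 + 6.91329/(5.305 × 5.715) = 5.305 + 0.228025 = 5.53302 m along the plane.
The resultant acts 1.905 + 0.228025 = 2.13302 m (along the plate) below the hinge at the top edge, so the moment about the hinge is M = F × 2.13302 = 320.208 × 2.13302 = 683.01 kN·m.
A normal force at the bottom, 3.81 m from the hinge, must supply this moment: P = 683.01/3.81 = 179.268 kN.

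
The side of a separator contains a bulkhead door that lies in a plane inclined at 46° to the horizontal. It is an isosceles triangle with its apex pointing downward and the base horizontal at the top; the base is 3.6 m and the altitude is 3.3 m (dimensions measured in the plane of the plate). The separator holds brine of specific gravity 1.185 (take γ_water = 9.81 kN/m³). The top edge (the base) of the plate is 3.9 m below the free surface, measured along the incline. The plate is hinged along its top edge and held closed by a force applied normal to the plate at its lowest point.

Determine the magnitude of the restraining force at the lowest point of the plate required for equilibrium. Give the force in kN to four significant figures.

P ≈ 91.89 kN

γ = 1.185 × 9.81 = 11.62485 kN/m³.
Let θ = 46° be the plate's angle to the horizontal; measure y along the incline from where the plane meets the free surface. Vertical depth h = y·sinθ with sinθ = 0.719340.
With the apex down, the centroid sits h/3 = 3.3/3 = 1.1 m below the base (the top edge), so y_c = 3.9 + 1.1 = 5 m and h_c = 5 × 0.719340 = 3.5967 m.
A = ½ × 3.6 × 3.3 = 5.94 m².
Resultant F = γ·h_c·A = 11.62485 × 3.5967 × 5.94 = 248.358 kN.
I_c = b·h³/36 = 3.6 × 3.3³/36 = 3.5937 m⁴.
Centre of pressure: y_p = y_c + I_c/(y_c·A) = 5 + 3.5937/(5 × 5.94) = 5 + 0.121 = 5.121 m along the plane.
The resultant acts 1.1 + 0.121 = 1.221 m (along the plate) below the hinge at the top edge, so the moment about the hinge is M = F × 1.221 = 248.358 × 1.221 = 303.245 kN·m.
A normal force at the bottom, 3.3 m from the hinge, must supply this moment: P = 303.245/3.3 = 91.8924 kN.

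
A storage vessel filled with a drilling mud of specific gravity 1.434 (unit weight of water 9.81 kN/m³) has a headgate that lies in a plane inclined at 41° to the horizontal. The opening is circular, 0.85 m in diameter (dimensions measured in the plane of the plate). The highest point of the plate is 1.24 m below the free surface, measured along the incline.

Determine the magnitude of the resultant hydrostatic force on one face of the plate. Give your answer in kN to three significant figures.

γ = 1.434 × 9.81 = 14.06754 kN/m³.
Let θ = 41° be the plate's angle to the horizontal; measure y along the incline from where the plane meets the free surface. Vertical depth h = y·sinθ with sinθ = 0.656059.
The centroid is at the centre, 0.425 m below the top of the plate, so y_c = 1.24 + 0.425 = 1.665 m and h_c = 1.665 × 0.656059 = 1.09234 m.
A = π(0.425)² = 0.56745 m².
Resultant F = γ·h_c·A = 14.06754 × 1.09234 × 0.56745 = 8.71974 kN.

F ≈ 8.72 kN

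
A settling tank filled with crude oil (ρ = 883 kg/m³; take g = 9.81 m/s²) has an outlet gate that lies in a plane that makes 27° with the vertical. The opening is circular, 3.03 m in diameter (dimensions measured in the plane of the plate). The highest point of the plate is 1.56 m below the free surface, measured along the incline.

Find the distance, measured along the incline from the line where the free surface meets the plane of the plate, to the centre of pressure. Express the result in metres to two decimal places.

γ = ρg = 883 × 9.81 / 1000 = 8.66223 kN/m³.
The plate makes 27° with the vertical, i.e. θ = 90° − 27° = 63° to the horizontal. Measuring y along the incline from the free-surface line, vertical depth h = y·sinθ with sinθ = 0.891007.
The centroid is at the centre, 1.515 m below the top of the plate, so y_c = 1.56 + 1.515 = 3.075 m and h_c = 3.075 × 0.891007 = 2.73985 m.
A = π(1.515)² = 7.21066 m².
Resultant F = γ·h_c·A = 8.66223 × 2.73985 × 7.21066 = 171.132 kN.
I_c = πr⁴/4 = π × 1.515⁴/4 = 4.13752 m⁴.
Centre of pressure: y_p = y_c + I_c/(y_c·A) = 3.075 + 4.13752/(3.075 × 7.21066) = 3.075 + 0.186604 = 3.2616 m along the plane.

y_p = 3.26 m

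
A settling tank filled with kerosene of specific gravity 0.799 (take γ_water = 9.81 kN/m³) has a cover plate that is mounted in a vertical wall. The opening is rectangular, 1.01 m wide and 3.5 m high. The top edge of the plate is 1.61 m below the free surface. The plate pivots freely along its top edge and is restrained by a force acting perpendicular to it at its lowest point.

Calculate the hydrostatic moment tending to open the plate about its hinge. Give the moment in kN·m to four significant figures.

γ = 0.799 × 9.81 = 7.83819 kN/m³.
The centroid lies 3.5/2 = 1.75 m below the top edge, so the centroid depth is h_c = 1.61 + 1.75 = 3.36 m.
A = 1.01 × 3.5 = 3.535 m².
Resultant F = γ·h_c·A = 7.83819 × 3.36 × 3.535 = 93.0989 kN.
I_c = b·h³/12 = 1.01 × 3.5³/12 = 3.60865 m⁴.
Centre of pressure: y_p = y_c + I_c/(y_c·A) = 3.36 + 3.60865/(3.36 × 3.535) = 3.36 + 0.30382 = 3.66382 m along the plane.
The resultant acts 1.75 + 0.30382 = 2.05382 m (along the plate) below the hinge at the top edge, so the moment about the hinge is M = F × 2.05382 = 93.0989 × 2.05382 = 191.208 kN·m.

M ≈ 191.2 kN·m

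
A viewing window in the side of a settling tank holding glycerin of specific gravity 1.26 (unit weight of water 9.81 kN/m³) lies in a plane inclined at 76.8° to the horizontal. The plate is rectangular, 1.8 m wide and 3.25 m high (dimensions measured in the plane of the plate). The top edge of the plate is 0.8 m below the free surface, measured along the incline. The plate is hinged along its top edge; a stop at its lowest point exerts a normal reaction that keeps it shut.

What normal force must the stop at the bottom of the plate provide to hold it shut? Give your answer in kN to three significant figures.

γ = 1.26 × 9.81 = 12.3606 kN/m³.
Let θ = 76.8° be the plate's angle to the horizontal; measure y along the incline from where the plane meets the free surface. Vertical depth h = y·sinθ with sinθ = 0.973579.
The centroid lies 3.25/2 = 1.625 m below the top edge, so y_c = 0.8 + 1.625 = 2.425 m and h_c = 2.425 × 0.973579 = 2.36093 m.
A = 1.8 × 3.25 = 5.85 m².
Resultant F = γ·h_c·A = 12.3606 × 2.36093 × 5.85 = 170.718 kN.
I_c = b·h³/12 = 1.8 × 3.25³/12 = 5.14922 m⁴.
Centre of pressure: y_p = y_c + I_c/(y_c·A) = 2.425 + 5.14922/(2.425 × 5.85) = 2.425 + 0.362973 = 2.78797 m along the plane.
The resultant acts 1.625 + 0.362973 = 1.98797 m (along the plate) below the hinge at the top edge, so the moment about the hinge is M = F × 1.98797 = 170.718 × 1.98797 = 339.382 kN·m.
A normal force at the bottom, 3.25 m from the hinge, must supply this moment: P = 339.382/3.25 = 104.425 kN.

P ≈ 104 kN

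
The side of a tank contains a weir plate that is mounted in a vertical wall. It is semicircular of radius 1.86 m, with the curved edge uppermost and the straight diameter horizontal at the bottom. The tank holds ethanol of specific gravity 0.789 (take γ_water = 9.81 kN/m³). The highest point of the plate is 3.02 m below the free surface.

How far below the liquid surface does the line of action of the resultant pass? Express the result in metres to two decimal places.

h_p = 4.15 m

γ = 0.789 × 9.81 = 7.74009 kN/m³.
The centroid lies 4r/(3π) = 0.789409 m above the diameter, so r − 4r/(3π) = 1.86 − 0.789409 = 1.07059 m below the topmost point, so the centroid depth is h_c = 3.02 + 1.07059 = 4.09059 m.
A = πr²/2 = π × 1.86²/2 = 5.43433 m².
Resultant F = γ·h_c·A = 7.74009 × 4.09059 × 5.43433 = 172.059 kN.
I_c = (π/8 − 8/(9π))·r⁴ = 0.109757 × 1.86⁴ = 1.31366 m⁴.
Centre of pressure: y_p = y_c + I_c/(y_c·A) = 4.09059 + 1.31366/(4.09059 × 5.43433) = 4.09059 + 0.059095 = 4.14968 m along the plane.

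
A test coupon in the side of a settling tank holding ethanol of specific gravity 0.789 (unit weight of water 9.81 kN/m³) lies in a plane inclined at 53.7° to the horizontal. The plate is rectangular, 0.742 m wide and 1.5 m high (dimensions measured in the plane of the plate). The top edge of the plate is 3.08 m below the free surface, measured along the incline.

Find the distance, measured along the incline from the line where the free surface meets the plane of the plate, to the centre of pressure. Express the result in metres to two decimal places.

γ = 0.789 × 9.81 = 7.74009 kN/m³.
Let θ = 53.7° be the plate's angle to the horizontal; measure y along the incline from where the plane meets the free surface. Vertical depth h = y·sinθ with sinθ = 0.805928.
The centroid lies 1.5/2 = 0.75 m below the top edge, so y_c = 3.08 + 0.75 = 3.83 m and h_c = 3.83 × 0.805928 = 3.0867 m.
A = 0.742 × 1.5 = 1.113 m².
Resultant F = γ·h_c·A = 7.74009 × 3.0867 × 1.113 = 26.5911 kN.
I_c = b·h³/12 = 0.742 × 1.5³/12 = 0.208687 m⁴.
Centre of pressure: y_p = y_c + I_c/(y_c·A) = 3.83 + 0.208687/(3.83 × 1.113) = 3.83 + 0.0489555 = 3.87896 m along the plane.

y_p = 3.88 m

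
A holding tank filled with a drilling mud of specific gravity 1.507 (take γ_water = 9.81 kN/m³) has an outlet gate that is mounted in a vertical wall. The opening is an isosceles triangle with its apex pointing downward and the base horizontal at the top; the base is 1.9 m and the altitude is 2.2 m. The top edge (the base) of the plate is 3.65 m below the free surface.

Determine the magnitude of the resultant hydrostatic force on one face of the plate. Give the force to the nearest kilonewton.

γ = 1.507 × 9.81 = 14.78367 kN/m³.
With the apex down, the centroid sits h/3 = 2.2/3 = 0.733333 m below the base (the top edge), so the centroid depth is h_c = 3.65 + 0.733333 = 4.38333 m.
A = ½ × 1.9 × 2.2 = 2.09 m².
Resultant F = γ·h_c·A = 14.78367 × 4.38333 × 2.09 = 135.436 kN.

F ≈ 135 kN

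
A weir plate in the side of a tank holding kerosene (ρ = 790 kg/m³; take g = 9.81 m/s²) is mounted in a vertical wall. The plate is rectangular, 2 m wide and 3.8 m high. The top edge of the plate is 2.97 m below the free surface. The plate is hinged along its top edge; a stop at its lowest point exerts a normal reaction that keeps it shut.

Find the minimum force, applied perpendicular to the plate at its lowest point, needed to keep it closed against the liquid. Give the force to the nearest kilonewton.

P ≈ 162 kN

γ = ρg = 790 × 9.81 / 1000 = 7.7499 kN/m³.
The centroid lies 3.8/2 = 1.9 m below the top edge, so the centroid depth is h_c = 2.97 + 1.9 = 4.87 m.
A = 2 × 3.8 = 7.6 m².
Resultant F = γ·h_c·A = 7.7499 × 4.87 × 7.6 = 286.839 kN.
I_c = b·h³/12 = 2 × 3.8³/12 = 9.14533 m⁴.
Centre of pressure: y_p = y_c + I_c/(y_c·A) = 4.87 + 9.14533/(4.87 × 7.6) = 4.87 + 0.247091 = 5.11709 m along the plane.
The resultant acts 1.9 + 0.247091 = 2.14709 m (along the plate) below the hinge at the top edge, so the moment about the hinge is M = F × 2.14709 = 286.839 × 2.14709 = 615.869 kN·m.
A normal force at the bottom, 3.8 m from the hinge, must supply this moment: P = 615.869/3.8 = 162.071 kN.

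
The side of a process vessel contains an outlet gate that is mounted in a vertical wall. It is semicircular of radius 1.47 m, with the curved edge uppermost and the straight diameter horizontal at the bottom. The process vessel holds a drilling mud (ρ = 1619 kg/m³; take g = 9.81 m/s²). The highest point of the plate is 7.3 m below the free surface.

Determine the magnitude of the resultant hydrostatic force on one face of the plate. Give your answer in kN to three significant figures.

γ = ρg = 1619 × 9.81 / 1000 = 15.88239 kN/m³.
The centroid lies 4r/(3π) = 0.623887 m above the diameter, so r − 4r/(3π) = 1.47 − 0.623887 = 0.846113 m below the topmost point, so the centroid depth is h_c = 7.3 + 0.846113 = 8.14611 m.
A = πr²/2 = π × 1.47²/2 = 3.39433 m².
Resultant F = γ·h_c·A = 15.88239 × 8.14611 × 3.39433 = 439.157 kN.

F ≈ 439 kN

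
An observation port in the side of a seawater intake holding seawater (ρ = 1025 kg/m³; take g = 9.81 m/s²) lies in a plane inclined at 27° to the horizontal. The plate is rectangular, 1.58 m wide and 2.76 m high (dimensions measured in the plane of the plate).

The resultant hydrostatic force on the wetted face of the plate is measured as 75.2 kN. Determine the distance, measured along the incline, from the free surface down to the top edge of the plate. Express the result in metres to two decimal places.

γ = ρg = 1025 × 9.81 / 1000 = 10.05525 kN/m³.
A = 1.58 × 2.76 = 4.3608 m².
From F = γ·h_c·A, the centroid depth is h_c = 75.2/(10.05525 × 4.3608) = 1.71498 m.
Let θ = 27° be the plate's angle to the horizontal; measure y along the incline from where the plane meets the free surface. Vertical depth h = y·sinθ with sinθ = 0.453990.
Along the incline, y_c = h_c/sinθ = 1.71498/0.453990 = 3.77757 m.
The centroid lies 2.76/2 = 1.38 m below the top edge, so the top edge sits at y_top = 3.77757 − 1.38 = 2.39757 m along the incline.

y_top ≈ 2.40 m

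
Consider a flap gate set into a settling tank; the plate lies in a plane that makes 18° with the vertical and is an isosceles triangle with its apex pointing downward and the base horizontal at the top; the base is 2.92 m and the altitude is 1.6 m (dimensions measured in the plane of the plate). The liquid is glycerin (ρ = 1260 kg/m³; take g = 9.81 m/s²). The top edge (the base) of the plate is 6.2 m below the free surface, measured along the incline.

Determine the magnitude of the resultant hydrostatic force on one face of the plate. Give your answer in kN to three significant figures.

F ≈ 185 kN

γ = ρg = 1260 × 9.81 / 1000 = 12.3606 kN/m³.
The plate makes 18° with the vertical, i.e. θ = 90° − 18° = 72° to the horizontal. Measuring y along the incline from the free-surface line, vertical depth h = y·sinθ with sinθ = 0.951057.
With the apex down, the centroid sits h/3 = 1.6/3 = 0.533333 m below the base (the top edge), so y_c = 6.2 + 0.533333 = 6.73333 m and h_c = 6.73333 × 0.951057 = 6.40378 m.
A = ½ × 2.92 × 1.6 = 2.336 m².
Resultant F = γ·h_c·A = 12.3606 × 6.40378 × 2.336 = 184.905 kN.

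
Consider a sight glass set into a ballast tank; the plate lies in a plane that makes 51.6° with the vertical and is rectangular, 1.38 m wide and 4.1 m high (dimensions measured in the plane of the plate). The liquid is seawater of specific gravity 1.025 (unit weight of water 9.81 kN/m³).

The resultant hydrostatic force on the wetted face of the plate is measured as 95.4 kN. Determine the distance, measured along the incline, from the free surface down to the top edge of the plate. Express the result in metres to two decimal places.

y_top ≈ 0.65 m

γ = 1.025 × 9.81 = 10.05525 kN/m³.
A = 1.38 × 4.1 = 5.658 m².
From F = γ·h_c·A, the centroid depth is h_c = 95.4/(10.05525 × 5.658) = 1.67684 m.
The plate makes 51.6° with the vertical, i.e. θ = 90° − 51.6° = 38.4° to the horizontal. Measuring y along the incline from the free-surface line, vertical depth h = y·sinθ with sinθ = 0.621148.
Along the incline, y_c = h_c/sinθ = 1.67684/0.621148 = 2.69958 m.
The centroid lies 4.1/2 = 2.05 m below the top edge, so the top edge sits at y_top = 2.69958 − 2.05 = 0.64958 m along the incline.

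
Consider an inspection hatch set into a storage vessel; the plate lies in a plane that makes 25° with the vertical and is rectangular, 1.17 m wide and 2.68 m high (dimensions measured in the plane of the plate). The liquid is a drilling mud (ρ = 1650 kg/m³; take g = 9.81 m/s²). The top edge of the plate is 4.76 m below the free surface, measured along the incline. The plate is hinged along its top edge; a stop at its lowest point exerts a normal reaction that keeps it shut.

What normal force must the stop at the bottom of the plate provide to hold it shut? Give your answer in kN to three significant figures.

P ≈ 151 kN

γ = ρg = 1650 × 9.81 / 1000 = 16.1865 kN/m³.
The plate makes 25° with the vertical, i.e. θ = 90° − 25° = 65° to the horizontal. Measuring y along the incline from the free-surface line, vertical depth h = y·sinθ with sinθ = 0.906308.
The centroid lies 2.68/2 = 1.34 m below the top edge, so y_c = 4.76 + 1.34 = 6.1 m and h_c = 6.1 × 0.906308 = 5.52848 m.
A = 1.17 × 2.68 = 3.1356 m².
Resultant F = γ·h_c·A = 16.1865 × 5.52848 × 3.1356 = 280.595 kN.
I_c = b·h³/12 = 1.17 × 2.68³/12 = 1.87676 m⁴.
Centre of pressure: y_p = y_c + I_c/(y_c·A) = 6.1 + 1.87676/(6.1 × 3.1356) = 6.1 + 0.0981202 = 6.19812 m along the plane.
The resultant acts 1.34 + 0.0981202 = 1.43812 m (along the plate) below the hinge at the top edge, so the moment about the hinge is M = F × 1.43812 = 280.595 × 1.43812 = 403.529 kN·m.
A normal force at the bottom, 2.68 m from the hinge, must supply this moment: P = 403.529/2.68 = 150.571 kN.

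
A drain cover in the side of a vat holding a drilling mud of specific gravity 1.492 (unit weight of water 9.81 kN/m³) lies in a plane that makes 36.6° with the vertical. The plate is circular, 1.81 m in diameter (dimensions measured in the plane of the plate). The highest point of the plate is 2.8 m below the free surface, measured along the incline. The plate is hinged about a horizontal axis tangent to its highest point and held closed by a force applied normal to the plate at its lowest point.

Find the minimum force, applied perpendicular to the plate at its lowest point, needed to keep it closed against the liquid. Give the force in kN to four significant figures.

P ≈ 59.43 kN

γ = 1.492 × 9.81 = 14.63652 kN/m³.
The plate makes 36.6° with the vertical, i.e. θ = 90° − 36.6° = 53.4° to the horizontal. Measuring y along the incline from the free-surface line, vertical depth h = y·sinθ with sinθ = 0.802817.
The centroid is at the centre, 0.905 m below the top of the plate, so y_c = 2.8 + 0.905 = 3.705 m and h_c = 3.705 × 0.802817 = 2.97444 m.
A = π(0.905)² = 2.57304 m².
Resultant F = γ·h_c·A = 14.63652 × 2.97444 × 2.57304 = 112.018 kN.
I_c = πr⁴/4 = π × 0.905⁴/4 = 0.526847 m⁴.
Centre of pressure: y_p = y_c + I_c/(y_c·A) = 3.705 + 0.526847/(3.705 × 2.57304) = 3.705 + 0.0552649 = 3.76026 m along the plane.
The resultant acts 0.905 + 0.0552649 = 0.960265 m (along the plate) below the hinge at the top edge, so the moment about the hinge is M = F × 0.960265 = 112.018 × 0.960265 = 107.567 kN·m.
A normal force at the bottom, 1.81 m from the hinge, must supply this moment: P = 107.567/1.81 = 59.4293 kN.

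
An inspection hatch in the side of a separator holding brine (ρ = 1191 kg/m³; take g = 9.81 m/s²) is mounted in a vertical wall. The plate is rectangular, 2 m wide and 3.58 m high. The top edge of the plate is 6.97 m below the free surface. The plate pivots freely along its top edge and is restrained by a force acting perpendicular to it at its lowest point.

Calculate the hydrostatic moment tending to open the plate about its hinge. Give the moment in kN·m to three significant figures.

γ = ρg = 1191 × 9.81 / 1000 = 11.68371 kN/m³.
The centroid lies 3.58/2 = 1.79 m below the top edge, so the centroid depth is h_c = 6.97 + 1.79 = 8.76 m.
A = 2 × 3.58 = 7.16 m².
Resultant F = γ·h_c·A = 11.68371 × 8.76 × 7.16 = 732.821 kN.
I_c = b·h³/12 = 2 × 3.58³/12 = 7.64712 m⁴.
Centre of pressure: y_p = y_c + I_c/(y_c·A) = 8.76 + 7.64712/(8.76 × 7.16) = 8.76 + 0.121922 = 8.88192 m along the plane.
The resultant acts 1.79 + 0.121922 = 1.91192 m (along the plate) below the hinge at the top edge, so the moment about the hinge is M = F × 1.91192 = 732.821 × 1.91192 = 1401.1 kN·m.

M ≈ 1400 kN·m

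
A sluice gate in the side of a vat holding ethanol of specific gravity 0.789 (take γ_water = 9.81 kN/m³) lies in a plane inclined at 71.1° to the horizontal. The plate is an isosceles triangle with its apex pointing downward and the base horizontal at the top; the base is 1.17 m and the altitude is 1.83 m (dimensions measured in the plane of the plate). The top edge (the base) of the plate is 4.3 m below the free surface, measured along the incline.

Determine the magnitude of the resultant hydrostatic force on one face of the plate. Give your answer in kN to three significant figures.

F ≈ 38.5 kN

γ = 0.789 × 9.81 = 7.74009 kN/m³.
Let θ = 71.1° be the plate's angle to the horizontal; measure y along the incline from where the plane meets the free surface. Vertical depth h = y·sinθ with sinθ = 0.946085.
With the apex down, the centroid sits h/3 = 1.83/3 = 0.61 m below the base (the top edge), so y_c = 4.3 + 0.61 = 4.91 m and h_c = 4.91 × 0.946085 = 4.64528 m.
A = ½ × 1.17 × 1.83 = 1.07055 m².
Resultant F = γ·h_c·A = 7.74009 × 4.64528 × 1.07055 = 38.4915 kN.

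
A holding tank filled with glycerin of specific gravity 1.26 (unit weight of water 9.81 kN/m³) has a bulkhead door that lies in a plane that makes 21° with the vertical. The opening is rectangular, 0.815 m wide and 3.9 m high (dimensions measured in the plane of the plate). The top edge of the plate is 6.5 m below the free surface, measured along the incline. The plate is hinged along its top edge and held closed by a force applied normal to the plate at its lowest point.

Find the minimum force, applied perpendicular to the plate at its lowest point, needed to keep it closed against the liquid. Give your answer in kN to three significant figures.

γ = 1.26 × 9.81 = 12.3606 kN/m³.
The plate makes 21° with the vertical, i.e. θ = 90° − 21° = 69° to the horizontal. Measuring y along the incline from the free-surface line, vertical depth h = y·sinθ with sinθ = 0.933580.
The centroid lies 3.9/2 = 1.95 m below the top edge, so y_c = 6.5 + 1.95 = 8.45 m and h_c = 8.45 × 0.933580 = 7.88875 m.
A = 0.815 × 3.9 = 3.1785 m².
Resultant F = γ·h_c·A = 12.3606 × 7.88875 × 3.1785 = 309.935 kN.
I_c = b·h³/12 = 0.815 × 3.9³/12 = 4.02875 m⁴.
Centre of pressure: y_p = y_c + I_c/(y_c·A) = 8.45 + 4.02875/(8.45 × 3.1785) = 8.45 + 0.15 = 8.6 m along the plane.
The resultant acts 1.95 + 0.15 = 2.1 m (along the plate) below the hinge at the top edge, so the moment about the hinge is M = F × 2.1 = 309.935 × 2.1 = 650.864 kN·m.
A normal force at the bottom, 3.9 m from the hinge, must supply this moment: P = 650.864/3.9 = 166.888 kN.

P ≈ 167 kN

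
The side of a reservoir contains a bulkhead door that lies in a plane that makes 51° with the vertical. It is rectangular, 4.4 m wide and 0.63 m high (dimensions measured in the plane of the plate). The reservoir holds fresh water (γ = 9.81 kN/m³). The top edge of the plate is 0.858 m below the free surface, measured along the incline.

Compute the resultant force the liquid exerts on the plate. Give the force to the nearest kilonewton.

F ≈ 20 kN

γ = 9.81 kN/m³.
The plate makes 51° with the vertical, i.e. θ = 90° − 51° = 39° to the horizontal. Measuring y along the incline from the free-surface line, vertical depth h = y·sinθ with sinθ = 0.629320.
The centroid lies 0.63/2 = 0.315 m below the top edge, so y_c = 0.858 + 0.315 = 1.173 m and h_c = 1.173 × 0.629320 = 0.738192 m.
A = 4.4 × 0.63 = 2.772 m².
Resultant F = γ·h_c·A = 9.81 × 0.738192 × 2.772 = 20.0739 kN.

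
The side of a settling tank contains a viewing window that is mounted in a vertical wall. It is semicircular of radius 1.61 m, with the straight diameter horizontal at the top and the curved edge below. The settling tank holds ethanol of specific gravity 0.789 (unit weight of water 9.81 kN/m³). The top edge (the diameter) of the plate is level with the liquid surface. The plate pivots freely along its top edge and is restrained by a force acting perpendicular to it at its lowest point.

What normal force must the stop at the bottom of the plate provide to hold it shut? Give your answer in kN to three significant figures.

P ≈ 12.7 kN

γ = 0.789 × 9.81 = 7.74009 kN/m³.
The centroid of a semicircle lies 4r/(3π) = 0.683305 m from the diameter, here below the top edge, so the centroid depth is h_c = 0.683305 m.
A = πr²/2 = π × 1.61²/2 = 4.07166 m².
Resultant F = γ·h_c·A = 7.74009 × 0.683305 × 4.07166 = 21.5344 kN.
I_c = (π/8 − 8/(9π))·r⁴ = 0.109757 × 1.61⁴ = 0.737455 m⁴.
Centre of pressure: y_p = y_c + I_c/(y_c·A) = 0.683305 + 0.737455/(0.683305 × 4.07166) = 0.683305 + 0.265063 = 0.948368 m along the plane.
The resultant acts 0.683305 + 0.265063 = 0.948368 m (along the plate) below the hinge at the top edge, so the moment about the hinge is M = F × 0.948368 = 21.5344 × 0.948368 = 20.4225 kN·m.
A normal force at the bottom, 1.61 m from the hinge, must supply this moment: P = 20.4225/1.61 = 12.6848 kN.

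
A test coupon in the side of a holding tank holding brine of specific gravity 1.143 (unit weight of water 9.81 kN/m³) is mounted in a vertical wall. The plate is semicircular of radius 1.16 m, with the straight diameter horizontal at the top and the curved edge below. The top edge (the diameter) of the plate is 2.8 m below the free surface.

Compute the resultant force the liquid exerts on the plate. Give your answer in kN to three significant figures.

F ≈ 78.0 kN

γ = 1.143 × 9.81 = 11.21283 kN/m³.
The centroid of a semicircle lies 4r/(3π) = 0.492319 m from the diameter, here below the top edge, so the centroid depth is h_c = 2.8 + 0.492319 = 3.29232 m.
A = πr²/2 = π × 1.16²/2 = 2.11366 m².
Resultant F = γ·h_c·A = 11.21283 × 3.29232 × 2.11366 = 78.0283 kN.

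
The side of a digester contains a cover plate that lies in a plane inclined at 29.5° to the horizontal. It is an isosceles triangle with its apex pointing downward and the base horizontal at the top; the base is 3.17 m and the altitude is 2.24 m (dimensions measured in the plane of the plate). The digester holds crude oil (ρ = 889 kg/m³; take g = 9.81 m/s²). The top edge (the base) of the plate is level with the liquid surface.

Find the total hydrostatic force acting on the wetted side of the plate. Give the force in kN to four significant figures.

γ = ρg = 889 × 9.81 / 1000 = 8.72109 kN/m³.
Let θ = 29.5° be the plate's angle to the horizontal; measure y along the incline from where the plane meets the free surface. Vertical depth h = y·sinθ with sinθ = 0.492424.
With the apex down, the centroid sits h/3 = 2.24/3 = 0.746667 m below the base (the top edge), so y_c = 0.746667 m and h_c = 0.746667 × 0.492424 = 0.367677 m.
A = ½ × 3.17 × 2.24 = 3.5504 m².
Resultant F = γ·h_c·A = 8.72109 × 0.367677 × 3.5504 = 11.3845 kN.

F ≈ 11.38 kN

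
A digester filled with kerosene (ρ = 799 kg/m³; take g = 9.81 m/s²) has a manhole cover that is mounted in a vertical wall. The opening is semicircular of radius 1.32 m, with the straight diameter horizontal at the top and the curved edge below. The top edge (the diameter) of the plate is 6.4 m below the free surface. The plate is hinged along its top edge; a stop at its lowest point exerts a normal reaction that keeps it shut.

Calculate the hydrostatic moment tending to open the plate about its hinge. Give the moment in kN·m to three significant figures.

M ≈ 86.3 kN·m

γ = ρg = 799 × 9.81 / 1000 = 7.83819 kN/m³.
The centroid of a semicircle lies 4r/(3π) = 0.560225 m from the diameter, here below the top edge, so the centroid depth is h_c = 6.4 + 0.560225 = 6.96023 m.
A = πr²/2 = π × 1.32²/2 = 2.73696 m².
Resultant F = γ·h_c·A = 7.83819 × 6.96023 × 2.73696 = 149.317 kN.
I_c = (π/8 − 8/(9π))·r⁴ = 0.109757 × 1.32⁴ = 0.333218 m⁴.
Centre of pressure: y_p = y_c + I_c/(y_c·A) = 6.96023 + 0.333218/(6.96023 × 2.73696) = 6.96023 + 0.0174919 = 6.97772 m along the plane.
The resultant acts 0.560225 + 0.0174919 = 0.577717 m (along the plate) below the hinge at the top edge, so the moment about the hinge is M = F × 0.577717 = 149.317 × 0.577717 = 86.263 kN·m.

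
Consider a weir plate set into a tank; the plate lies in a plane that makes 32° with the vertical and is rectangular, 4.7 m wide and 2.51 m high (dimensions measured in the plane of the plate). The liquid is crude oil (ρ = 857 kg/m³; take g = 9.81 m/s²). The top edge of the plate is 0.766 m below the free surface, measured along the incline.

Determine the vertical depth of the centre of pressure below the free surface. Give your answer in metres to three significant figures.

γ = ρg = 857 × 9.81 / 1000 = 8.40717 kN/m³.
The plate makes 32° with the vertical, i.e. θ = 90° − 32° = 58° to the horizontal. Measuring y along the incline from the free-surface line, vertical depth h = y·sinθ with sinθ = 0.848048.
The centroid lies 2.51/2 = 1.255 m below the top edge, so y_c = 0.766 + 1.255 = 2.021 m and h_c = 2.021 × 0.848048 = 1.71391 m.
A = 4.7 × 2.51 = 11.797 m².
Resultant F = γ·h_c·A = 8.40717 × 1.71391 × 11.797 = 169.985 kN.
I_c = b·h³/12 = 4.7 × 2.51³/12 = 6.19352 m⁴.
Centre of pressure: y_p = y_c + I_c/(y_c·A) = 2.021 + 6.19352/(2.021 × 11.797) = 2.021 + 0.259776 = 2.28078 m along the plane.
Vertically, h_p = y_p·sinθ = 2.28078 × 0.848048 = 1.93421 m.

h_p = 1.93 m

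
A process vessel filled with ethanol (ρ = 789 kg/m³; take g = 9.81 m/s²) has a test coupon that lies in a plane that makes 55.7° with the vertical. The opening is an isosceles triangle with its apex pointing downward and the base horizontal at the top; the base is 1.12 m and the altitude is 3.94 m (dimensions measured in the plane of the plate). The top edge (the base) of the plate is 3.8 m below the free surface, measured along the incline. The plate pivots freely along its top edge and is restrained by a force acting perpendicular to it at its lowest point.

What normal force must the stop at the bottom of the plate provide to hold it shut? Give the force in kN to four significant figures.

P ≈ 18.51 kN

γ = ρg = 789 × 9.81 / 1000 = 7.74009 kN/m³.
The plate makes 55.7° with the vertical, i.e. θ = 90° − 55.7° = 34.3° to the horizontal. Measuring y along the incline from the free-surface line, vertical depth h = y·sinθ with sinθ = 0.563526.
With the apex down, the centroid sits h/3 = 3.94/3 = 1.31333 m below the base (the top edge), so y_c = 3.8 + 1.31333 = 5.11333 m and h_c = 5.11333 × 0.563526 = 2.88149 m.
A = ½ × 1.12 × 3.94 = 2.2064 m².
Resultant F = γ·h_c·A = 7.74009 × 2.88149 × 2.2064 = 49.2093 kN.
I_c = b·h³/36 = 1.12 × 3.94³/36 = 1.90285 m⁴.
Centre of pressure: y_p = y_c + I_c/(y_c·A) = 5.11333 + 1.90285/(5.11333 × 2.2064) = 5.11333 + 0.168662 = 5.28199 m along the plane.
The resultant acts 1.31333 + 0.168662 = 1.48199 m (along the plate) below the hinge at the top edge, so the moment about the hinge is M = F × 1.48199 = 49.2093 × 1.48199 = 72.9277 kN·m.
A normal force at the bottom, 3.94 m from the hinge, must supply this moment: P = 72.9277/3.94 = 18.5096 kN.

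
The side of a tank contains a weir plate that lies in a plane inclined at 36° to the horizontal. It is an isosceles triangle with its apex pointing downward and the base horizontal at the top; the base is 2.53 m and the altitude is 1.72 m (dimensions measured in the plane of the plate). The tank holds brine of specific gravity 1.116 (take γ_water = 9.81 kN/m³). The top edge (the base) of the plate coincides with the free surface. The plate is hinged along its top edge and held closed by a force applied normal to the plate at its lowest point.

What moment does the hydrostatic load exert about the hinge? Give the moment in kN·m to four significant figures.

M ≈ 6.904 kN·m

γ = 1.116 × 9.81 = 10.94796 kN/m³.
Let θ = 36° be the plate's angle to the horizontal; measure y along the incline from where the plane meets the free surface. Vertical depth h = y·sinθ with sinθ = 0.587785.
With the apex down, the centroid sits h/3 = 1.72/3 = 0.573333 m below the base (the top edge), so y_c = 0.573333 m and h_c = 0.573333 × 0.587785 = 0.336997 m.
A = ½ × 2.53 × 1.72 = 2.1758 m².
Resultant F = γ·h_c·A = 10.94796 × 0.336997 × 2.1758 = 8.02746 kN.
I_c = b·h³/36 = 2.53 × 1.72³/36 = 0.357605 m⁴.
Centre of pressure: y_p = y_c + I_c/(y_c·A) = 0.573333 + 0.357605/(0.573333 × 2.1758) = 0.573333 + 0.286667 = 0.86 m along the plane.
The resultant acts 0.573333 + 0.286667 = 0.86 m (along the plate) below the hinge at the top edge, so the moment about the hinge is M = F × 0.86 = 8.02746 × 0.86 = 6.90362 kN·m.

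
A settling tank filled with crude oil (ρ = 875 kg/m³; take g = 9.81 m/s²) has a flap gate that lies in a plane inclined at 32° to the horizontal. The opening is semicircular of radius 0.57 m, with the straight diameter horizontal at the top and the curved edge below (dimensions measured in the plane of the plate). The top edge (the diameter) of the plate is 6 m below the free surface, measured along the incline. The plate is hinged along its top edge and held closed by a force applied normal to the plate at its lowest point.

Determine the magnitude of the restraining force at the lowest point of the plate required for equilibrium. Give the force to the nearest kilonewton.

γ = ρg = 875 × 9.81 / 1000 = 8.58375 kN/m³.
Let θ = 32° be the plate's angle to the horizontal; measure y along the incline from where the plane meets the free surface. Vertical depth h = y·sinθ with sinθ = 0.529919.
The centroid of a semicircle lies 4r/(3π) = 0.241916 m from the diameter, here below the top edge, so y_c = 6 + 0.241916 = 6.24192 m and h_c = 6.24192 × 0.529919 = 3.30771 m.
A = πr²/2 = π × 0.57²/2 = 0.510352 m².
Resultant F = γ·h_c·A = 8.58375 × 3.30771 × 0.510352 = 14.4902 kN.
I_c = (π/8 − 8/(9π))·r⁴ = 0.109757 × 0.57⁴ = 0.011586 m⁴.
Centre of pressure: y_p = y_c + I_c/(y_c·A) = 6.24192 + 0.011586/(6.24192 × 0.510352) = 6.24192 + 0.00363702 = 6.24556 m along the plane.
The resultant acts 0.241916 + 0.00363702 = 0.245553 m (along the plate) below the hinge at the top edge, so the moment about the hinge is M = F × 0.245553 = 14.4902 × 0.245553 = 3.55811 kN·m.
A normal force at the bottom, 0.57 m from the hinge, must supply this moment: P = 3.55811/0.57 = 6.2423 kN.

P ≈ 6 kN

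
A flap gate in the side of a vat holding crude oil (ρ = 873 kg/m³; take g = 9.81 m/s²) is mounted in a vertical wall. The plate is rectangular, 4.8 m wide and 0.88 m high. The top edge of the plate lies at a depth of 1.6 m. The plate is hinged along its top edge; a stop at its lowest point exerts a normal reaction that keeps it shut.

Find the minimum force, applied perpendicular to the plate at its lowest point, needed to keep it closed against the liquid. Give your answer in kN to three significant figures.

P ≈ 39.6 kN

γ = ρg = 873 × 9.81 / 1000 = 8.56413 kN/m³.
The centroid lies 0.88/2 = 0.44 m below the top edge, so the centroid depth is h_c = 1.6 + 0.44 = 2.04 m.
A = 4.8 × 0.88 = 4.224 m².
Resultant F = γ·h_c·A = 8.56413 × 2.04 × 4.224 = 73.7968 kN.
I_c = b·h³/12 = 4.8 × 0.88³/12 = 0.272589 m⁴.
Centre of pressure: y_p = y_c + I_c/(y_c·A) = 2.04 + 0.272589/(2.04 × 4.224) = 2.04 + 0.031634 = 2.07163 m along the plane.
The resultant acts 0.44 + 0.031634 = 0.471634 m (along the plate) below the hinge at the top edge, so the moment about the hinge is M = F × 0.471634 = 73.7968 × 0.471634 = 34.8051 kN·m.
A normal force at the bottom, 0.88 m from the hinge, must supply this moment: P = 34.8051/0.88 = 39.5513 kN.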